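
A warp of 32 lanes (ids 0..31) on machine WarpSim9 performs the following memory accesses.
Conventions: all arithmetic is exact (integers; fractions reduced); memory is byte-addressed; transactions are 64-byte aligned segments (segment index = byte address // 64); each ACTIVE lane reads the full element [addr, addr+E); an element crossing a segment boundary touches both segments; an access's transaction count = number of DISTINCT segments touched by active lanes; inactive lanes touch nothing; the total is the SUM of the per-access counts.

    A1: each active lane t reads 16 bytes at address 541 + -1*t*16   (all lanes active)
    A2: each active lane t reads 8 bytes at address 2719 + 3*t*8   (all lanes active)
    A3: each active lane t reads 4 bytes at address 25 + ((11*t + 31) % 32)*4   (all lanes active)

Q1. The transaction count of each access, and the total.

A1: 9 transactions
A2: 13 transactions
A3: 3 transactions

Answer: 9,13,3; total 25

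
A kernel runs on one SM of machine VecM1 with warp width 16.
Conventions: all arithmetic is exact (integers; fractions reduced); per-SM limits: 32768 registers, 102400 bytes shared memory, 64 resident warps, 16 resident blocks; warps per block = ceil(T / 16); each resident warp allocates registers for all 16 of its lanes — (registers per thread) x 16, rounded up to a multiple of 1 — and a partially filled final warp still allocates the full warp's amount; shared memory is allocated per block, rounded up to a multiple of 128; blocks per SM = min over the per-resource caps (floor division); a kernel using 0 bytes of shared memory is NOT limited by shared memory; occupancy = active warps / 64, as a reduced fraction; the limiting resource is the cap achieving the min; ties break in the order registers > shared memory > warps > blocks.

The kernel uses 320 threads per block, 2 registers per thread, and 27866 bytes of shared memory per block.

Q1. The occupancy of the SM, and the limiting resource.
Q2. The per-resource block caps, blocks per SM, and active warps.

Answer: occupancy 15/16, limited by shared memory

registers: 51 blocks
shared memory: 3 blocks
warps: 3 blocks
blocks: 16 blocks

Answer: 3 blocks, 60 active warps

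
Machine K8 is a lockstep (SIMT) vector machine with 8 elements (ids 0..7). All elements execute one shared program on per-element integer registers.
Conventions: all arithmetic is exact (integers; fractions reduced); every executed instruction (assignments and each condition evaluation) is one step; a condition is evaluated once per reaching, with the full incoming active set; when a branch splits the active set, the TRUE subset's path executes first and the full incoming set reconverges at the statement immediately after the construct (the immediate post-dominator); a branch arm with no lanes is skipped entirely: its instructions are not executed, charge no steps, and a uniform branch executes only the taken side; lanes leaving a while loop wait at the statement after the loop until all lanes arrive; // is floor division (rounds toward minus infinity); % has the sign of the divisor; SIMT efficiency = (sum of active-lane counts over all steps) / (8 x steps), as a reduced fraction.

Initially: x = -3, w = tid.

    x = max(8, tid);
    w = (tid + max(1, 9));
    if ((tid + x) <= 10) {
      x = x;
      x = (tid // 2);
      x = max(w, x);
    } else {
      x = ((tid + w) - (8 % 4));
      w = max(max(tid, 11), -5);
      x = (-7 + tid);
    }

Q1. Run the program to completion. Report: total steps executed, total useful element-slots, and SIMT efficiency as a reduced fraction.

Answer: 9 steps, 48 useful, 2/3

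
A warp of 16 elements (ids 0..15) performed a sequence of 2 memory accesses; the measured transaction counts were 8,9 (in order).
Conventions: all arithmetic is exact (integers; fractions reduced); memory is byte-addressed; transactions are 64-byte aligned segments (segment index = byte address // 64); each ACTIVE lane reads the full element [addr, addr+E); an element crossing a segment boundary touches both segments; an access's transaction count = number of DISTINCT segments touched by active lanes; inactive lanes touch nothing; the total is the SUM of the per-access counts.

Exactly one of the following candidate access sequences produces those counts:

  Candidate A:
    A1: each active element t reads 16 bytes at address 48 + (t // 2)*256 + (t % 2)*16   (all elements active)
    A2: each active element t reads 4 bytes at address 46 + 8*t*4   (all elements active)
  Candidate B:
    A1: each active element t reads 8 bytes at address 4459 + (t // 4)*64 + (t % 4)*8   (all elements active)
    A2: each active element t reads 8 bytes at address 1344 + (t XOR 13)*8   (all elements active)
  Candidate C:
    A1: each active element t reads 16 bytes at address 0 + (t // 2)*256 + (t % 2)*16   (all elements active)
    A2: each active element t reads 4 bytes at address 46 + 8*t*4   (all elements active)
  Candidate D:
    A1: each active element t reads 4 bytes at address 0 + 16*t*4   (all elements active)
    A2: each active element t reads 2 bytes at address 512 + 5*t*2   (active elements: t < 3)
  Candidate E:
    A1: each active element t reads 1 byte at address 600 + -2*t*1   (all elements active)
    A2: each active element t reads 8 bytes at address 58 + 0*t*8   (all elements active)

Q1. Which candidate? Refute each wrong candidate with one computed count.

A: A1 gives 16 transactions, not 8
B: A1 gives 5 transactions, not 8
D: A1 gives 16 transactions, not 8
E: A1 gives 2 transactions, not 8
C: all counts match (8,9)

Answer: C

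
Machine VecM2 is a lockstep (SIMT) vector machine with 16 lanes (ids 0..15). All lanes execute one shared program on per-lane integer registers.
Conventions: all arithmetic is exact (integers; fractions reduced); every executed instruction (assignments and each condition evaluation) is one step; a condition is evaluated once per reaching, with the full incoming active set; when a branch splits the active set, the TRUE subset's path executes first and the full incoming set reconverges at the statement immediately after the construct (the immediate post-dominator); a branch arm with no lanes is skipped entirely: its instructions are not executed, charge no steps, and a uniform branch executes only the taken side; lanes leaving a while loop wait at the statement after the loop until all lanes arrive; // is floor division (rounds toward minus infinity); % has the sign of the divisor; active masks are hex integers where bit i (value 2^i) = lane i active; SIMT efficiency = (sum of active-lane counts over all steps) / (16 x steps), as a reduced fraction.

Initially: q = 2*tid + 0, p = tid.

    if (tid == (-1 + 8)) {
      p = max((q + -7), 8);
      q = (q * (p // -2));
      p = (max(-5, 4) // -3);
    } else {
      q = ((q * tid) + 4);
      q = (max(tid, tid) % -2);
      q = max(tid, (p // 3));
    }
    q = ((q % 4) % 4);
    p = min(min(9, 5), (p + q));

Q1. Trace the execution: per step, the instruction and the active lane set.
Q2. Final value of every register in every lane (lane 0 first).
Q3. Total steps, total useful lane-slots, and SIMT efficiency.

step 0: eval (tid == (-1 + 8))       0xffff
step 1: p <- max((q + -7), 8)        0x0080
step 2: q <- (q * (p // -2))         0x0080
step 3: p <- (max(-5, 4) // -3)      0x0080
step 4: q <- ((q * tid) + 4)         0xff7f
step 5: q <- (max(tid, tid) % -2)    0xff7f
step 6: q <- max(tid, (p // 3))      0xff7f
step 7: q <- ((q % 4) % 4)           0xffff
step 8: p <- min(min(9, 5), (p + q)) 0xffff

Answer: 9 steps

q: 0,1,2,3,0,1,2,0,0,1,2,3,0,1,2,3
p: 0,2,4,5,4,5,5,-2,5,5,5,5,5,5,5,5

steps = 9; useful = 96; efficiency = 96/144 = 2/3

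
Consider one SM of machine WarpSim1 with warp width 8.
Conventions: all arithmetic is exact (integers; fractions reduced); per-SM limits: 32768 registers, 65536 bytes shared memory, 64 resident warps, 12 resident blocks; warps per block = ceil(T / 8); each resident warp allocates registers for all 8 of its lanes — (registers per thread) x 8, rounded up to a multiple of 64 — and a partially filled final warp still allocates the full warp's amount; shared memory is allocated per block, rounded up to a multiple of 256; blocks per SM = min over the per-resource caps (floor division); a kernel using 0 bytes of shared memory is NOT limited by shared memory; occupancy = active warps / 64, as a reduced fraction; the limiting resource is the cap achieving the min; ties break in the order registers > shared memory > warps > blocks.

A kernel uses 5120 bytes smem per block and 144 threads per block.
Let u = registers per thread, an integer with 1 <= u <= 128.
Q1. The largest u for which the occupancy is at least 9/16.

Answer: u = 112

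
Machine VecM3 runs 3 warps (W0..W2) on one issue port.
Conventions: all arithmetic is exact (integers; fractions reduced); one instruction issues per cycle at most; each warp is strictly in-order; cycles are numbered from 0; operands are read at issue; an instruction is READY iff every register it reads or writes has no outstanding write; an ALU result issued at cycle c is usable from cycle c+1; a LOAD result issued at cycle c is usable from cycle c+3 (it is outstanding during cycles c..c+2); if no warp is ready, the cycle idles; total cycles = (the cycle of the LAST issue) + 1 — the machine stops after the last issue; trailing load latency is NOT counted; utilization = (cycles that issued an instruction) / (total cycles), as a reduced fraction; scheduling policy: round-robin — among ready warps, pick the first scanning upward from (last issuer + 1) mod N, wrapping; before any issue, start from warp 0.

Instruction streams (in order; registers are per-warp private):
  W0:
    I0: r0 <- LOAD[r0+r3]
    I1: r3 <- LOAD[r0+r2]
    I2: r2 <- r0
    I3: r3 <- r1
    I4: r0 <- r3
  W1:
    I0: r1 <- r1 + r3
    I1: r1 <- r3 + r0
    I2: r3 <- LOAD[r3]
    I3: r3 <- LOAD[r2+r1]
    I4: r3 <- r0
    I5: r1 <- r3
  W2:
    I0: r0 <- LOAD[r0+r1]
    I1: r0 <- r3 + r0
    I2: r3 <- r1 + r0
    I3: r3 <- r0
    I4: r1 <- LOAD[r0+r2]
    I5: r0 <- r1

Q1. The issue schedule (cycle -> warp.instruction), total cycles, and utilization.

cycle 0: W0.I0
cycle 1: W1.I0
cycle 2: W2.I0
cycle 3: W0.I1
cycle 4: W1.I1
cycle 5: W2.I1
cycle 6: W0.I2
cycle 7: W1.I2
cycle 8: W2.I2
cycle 9: W0.I3
cycle 10: W1.I3
cycle 11: W2.I3
cycle 12: W0.I4
cycle 13: W1.I4
cycle 14: W2.I4
cycle 15: W1.I5
cycle 16: idle
cycle 17: W2.I5

Answer: 18 cycles, utilization 17/18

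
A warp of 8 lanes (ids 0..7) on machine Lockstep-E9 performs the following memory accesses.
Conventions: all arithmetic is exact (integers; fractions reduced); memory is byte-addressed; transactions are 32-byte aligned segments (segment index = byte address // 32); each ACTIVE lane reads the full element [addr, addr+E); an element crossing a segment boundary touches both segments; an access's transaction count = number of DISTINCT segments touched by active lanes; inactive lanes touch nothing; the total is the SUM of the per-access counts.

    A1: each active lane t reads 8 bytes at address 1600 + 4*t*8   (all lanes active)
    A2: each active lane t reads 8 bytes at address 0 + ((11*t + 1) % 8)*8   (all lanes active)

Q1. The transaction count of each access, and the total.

A1: 8 transactions
A2: 2 transactions

Answer: 8,2; total 10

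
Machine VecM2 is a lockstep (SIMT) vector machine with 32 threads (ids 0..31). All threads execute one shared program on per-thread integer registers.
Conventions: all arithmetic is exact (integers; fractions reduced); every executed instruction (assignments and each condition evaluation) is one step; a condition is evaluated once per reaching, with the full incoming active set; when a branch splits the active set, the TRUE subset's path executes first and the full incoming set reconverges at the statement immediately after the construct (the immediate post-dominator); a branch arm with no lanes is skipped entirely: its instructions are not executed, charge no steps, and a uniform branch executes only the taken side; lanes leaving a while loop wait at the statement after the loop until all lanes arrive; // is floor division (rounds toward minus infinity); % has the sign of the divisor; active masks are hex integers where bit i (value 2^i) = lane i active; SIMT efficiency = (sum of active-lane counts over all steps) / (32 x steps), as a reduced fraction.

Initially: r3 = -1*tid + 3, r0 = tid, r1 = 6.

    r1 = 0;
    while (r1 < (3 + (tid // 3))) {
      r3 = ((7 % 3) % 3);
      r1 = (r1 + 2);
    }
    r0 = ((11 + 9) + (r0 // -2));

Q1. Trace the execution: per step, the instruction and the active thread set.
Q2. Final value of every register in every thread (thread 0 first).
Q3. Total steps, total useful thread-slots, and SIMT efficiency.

step 0: r1 <- 0                      0xffffffff
step 1: eval (r1 < (3 + (tid // 3))) 0xffffffff
step 2: r3 <- ((7 % 3) % 3)          0xffffffff
step 3: r1 <- (r1 + 2)               0xffffffff
step 4: eval (r1 < (3 + (tid // 3))) 0xffffffff
step 5: r3 <- ((7 % 3) % 3)          0xffffffff
step 6: r1 <- (r1 + 2)               0xffffffff
step 7: eval (r1 < (3 + (tid // 3))) 0xffffffff
step 8: r3 <- ((7 % 3) % 3)          0xffffffc0
step 9: r1 <- (r1 + 2)               0xffffffc0
step 10: eval (r1 < (3 + (tid // 3))) 0xffffffc0
step 11: r3 <- ((7 % 3) % 3)          0xfffff000
step 12: r1 <- (r1 + 2)               0xfffff000
step 13: eval (r1 < (3 + (tid // 3))) 0xfffff000
step 14: r3 <- ((7 % 3) % 3)          0xfffc0000
step 15: r1 <- (r1 + 2)               0xfffc0000
step 16: eval (r1 < (3 + (tid // 3))) 0xfffc0000
step 17: r3 <- ((7 % 3) % 3)          0xff000000
step 18: r1 <- (r1 + 2)               0xff000000
step 19: eval (r1 < (3 + (tid // 3))) 0xff000000
step 20: r3 <- ((7 % 3) % 3)          0xc0000000
step 21: r1 <- (r1 + 2)               0xc0000000
step 22: eval (r1 < (3 + (tid // 3))) 0xc0000000
step 23: r0 <- ((11 + 9) + (r0 // -2)) 0xffffffff

Answer: 24 steps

r3: 1,1,1,1,1,1,1,1,1,1,1,1,1,1,1,1,1,1,1,1,1,1,1,1,1,1,1,1,1,1,1,1
r0: 20,19,19,18,18,17,17,16,16,15,15,14,14,13,13,12,12,11,11,10,10,9,9,8,8,7,7,6,6,5,5,4
r1: 4,4,4,4,4,4,6,6,6,6,6,6,8,8,8,8,8,8,10,10,10,10,10,10,12,12,12,12,12,12,14,14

steps = 24; useful = 498; efficiency = 498/768 = 83/128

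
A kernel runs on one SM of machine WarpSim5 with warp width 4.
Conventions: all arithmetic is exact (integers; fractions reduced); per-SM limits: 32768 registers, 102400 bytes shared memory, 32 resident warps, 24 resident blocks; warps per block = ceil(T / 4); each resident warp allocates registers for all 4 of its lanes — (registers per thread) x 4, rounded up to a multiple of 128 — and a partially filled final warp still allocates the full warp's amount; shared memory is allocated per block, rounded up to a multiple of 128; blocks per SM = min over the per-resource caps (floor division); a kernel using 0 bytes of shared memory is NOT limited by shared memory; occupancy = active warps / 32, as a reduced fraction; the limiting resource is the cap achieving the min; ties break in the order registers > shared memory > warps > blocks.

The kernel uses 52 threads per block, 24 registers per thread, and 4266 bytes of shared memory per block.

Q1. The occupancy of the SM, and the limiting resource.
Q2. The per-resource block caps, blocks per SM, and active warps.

Answer: occupancy 13/16, limited by warps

registers: 19 blocks
shared memory: 23 blocks
warps: 2 blocks
blocks: 24 blocks

Answer: 2 blocks, 26 active warps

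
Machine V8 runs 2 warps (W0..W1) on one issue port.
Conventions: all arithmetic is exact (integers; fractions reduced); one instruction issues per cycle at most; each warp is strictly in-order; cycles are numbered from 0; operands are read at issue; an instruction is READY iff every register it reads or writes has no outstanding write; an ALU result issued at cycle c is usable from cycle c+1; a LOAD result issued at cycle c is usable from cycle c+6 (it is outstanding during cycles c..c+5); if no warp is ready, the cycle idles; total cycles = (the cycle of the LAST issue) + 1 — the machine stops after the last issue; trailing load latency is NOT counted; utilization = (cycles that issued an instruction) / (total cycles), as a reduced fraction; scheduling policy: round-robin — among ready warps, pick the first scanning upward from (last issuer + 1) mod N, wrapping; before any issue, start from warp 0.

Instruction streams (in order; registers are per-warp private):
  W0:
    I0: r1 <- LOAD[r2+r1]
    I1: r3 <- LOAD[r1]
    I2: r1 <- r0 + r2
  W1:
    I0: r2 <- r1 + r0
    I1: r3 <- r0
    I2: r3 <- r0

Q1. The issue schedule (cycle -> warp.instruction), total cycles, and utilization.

cycle 0: W0.I0
cycle 1: W1.I0
cycle 2: W1.I1
cycle 3: W1.I2
cycle 4: idle
cycle 5: idle
cycle 6: W0.I1
cycle 7: W0.I2

Answer: 8 cycles, utilization 3/4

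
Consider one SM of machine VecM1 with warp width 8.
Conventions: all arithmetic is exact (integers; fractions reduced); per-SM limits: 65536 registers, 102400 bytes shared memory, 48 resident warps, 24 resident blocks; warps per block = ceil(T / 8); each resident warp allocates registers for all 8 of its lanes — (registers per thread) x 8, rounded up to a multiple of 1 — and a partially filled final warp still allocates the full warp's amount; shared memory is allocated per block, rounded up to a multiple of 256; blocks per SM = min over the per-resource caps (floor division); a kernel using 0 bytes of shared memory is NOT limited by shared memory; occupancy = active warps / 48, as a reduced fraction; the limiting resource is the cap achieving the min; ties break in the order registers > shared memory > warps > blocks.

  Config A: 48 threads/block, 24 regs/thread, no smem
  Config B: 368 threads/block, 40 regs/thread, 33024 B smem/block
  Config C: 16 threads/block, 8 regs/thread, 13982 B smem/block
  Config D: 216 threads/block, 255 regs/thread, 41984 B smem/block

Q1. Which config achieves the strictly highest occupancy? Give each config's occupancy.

occupancies: A 1, B 23/24, C 7/24, D 9/16

Answer: A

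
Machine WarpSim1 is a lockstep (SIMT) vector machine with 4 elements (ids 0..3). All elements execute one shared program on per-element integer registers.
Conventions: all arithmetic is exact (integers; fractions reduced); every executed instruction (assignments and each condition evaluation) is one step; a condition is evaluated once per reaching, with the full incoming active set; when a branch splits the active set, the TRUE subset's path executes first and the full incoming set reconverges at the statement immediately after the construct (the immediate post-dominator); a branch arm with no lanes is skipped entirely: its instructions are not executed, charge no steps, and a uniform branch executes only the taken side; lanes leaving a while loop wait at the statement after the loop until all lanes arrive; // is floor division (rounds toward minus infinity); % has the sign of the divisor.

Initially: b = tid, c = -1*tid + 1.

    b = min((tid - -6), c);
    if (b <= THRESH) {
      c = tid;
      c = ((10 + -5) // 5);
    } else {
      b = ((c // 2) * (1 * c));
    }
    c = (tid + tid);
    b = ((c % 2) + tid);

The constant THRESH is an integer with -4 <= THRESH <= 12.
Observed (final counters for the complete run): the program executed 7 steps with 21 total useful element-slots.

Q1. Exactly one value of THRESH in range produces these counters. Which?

Answer: THRESH = -2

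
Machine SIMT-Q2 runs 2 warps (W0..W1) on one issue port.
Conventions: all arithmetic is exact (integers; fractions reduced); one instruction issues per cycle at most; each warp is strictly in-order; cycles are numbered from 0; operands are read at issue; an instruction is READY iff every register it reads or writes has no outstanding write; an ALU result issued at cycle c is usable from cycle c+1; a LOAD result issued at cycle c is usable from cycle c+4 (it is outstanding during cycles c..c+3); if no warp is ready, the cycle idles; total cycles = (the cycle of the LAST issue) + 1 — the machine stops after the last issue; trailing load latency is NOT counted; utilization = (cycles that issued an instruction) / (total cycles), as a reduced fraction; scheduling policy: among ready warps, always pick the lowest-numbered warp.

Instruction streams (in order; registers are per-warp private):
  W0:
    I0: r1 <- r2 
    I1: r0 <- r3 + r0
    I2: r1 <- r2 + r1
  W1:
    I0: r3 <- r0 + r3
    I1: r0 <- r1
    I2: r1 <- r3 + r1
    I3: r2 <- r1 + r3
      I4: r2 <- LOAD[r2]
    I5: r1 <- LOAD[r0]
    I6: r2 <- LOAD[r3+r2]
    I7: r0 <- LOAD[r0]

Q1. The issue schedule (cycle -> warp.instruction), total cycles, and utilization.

cycle 0: W0.I0
cycle 1: W0.I1
cycle 2: W0.I2
cycle 3: W1.I0
cycle 4: W1.I1
cycle 5: W1.I2
cycle 6: W1.I3
cycle 7: W1.I4
cycle 8: W1.I5
cycle 9: idle
cycle 10: idle
cycle 11: W1.I6
cycle 12: W1.I7

Answer: 13 cycles, utilization 11/13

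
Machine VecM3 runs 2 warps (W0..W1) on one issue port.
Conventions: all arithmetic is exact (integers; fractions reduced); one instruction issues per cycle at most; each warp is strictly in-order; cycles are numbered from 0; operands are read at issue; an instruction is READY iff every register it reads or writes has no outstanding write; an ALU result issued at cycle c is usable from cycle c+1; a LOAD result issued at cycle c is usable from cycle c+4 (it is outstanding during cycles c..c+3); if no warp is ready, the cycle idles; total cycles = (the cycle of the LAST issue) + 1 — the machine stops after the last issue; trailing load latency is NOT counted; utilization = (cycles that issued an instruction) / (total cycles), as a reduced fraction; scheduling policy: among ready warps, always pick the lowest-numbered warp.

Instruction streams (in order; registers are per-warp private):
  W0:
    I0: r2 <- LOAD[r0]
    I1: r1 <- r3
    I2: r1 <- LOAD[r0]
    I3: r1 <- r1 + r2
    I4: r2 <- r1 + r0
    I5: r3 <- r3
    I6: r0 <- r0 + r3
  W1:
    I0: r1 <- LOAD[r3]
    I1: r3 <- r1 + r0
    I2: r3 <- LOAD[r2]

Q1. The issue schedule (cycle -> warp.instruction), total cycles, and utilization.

cycle 0: W0.I0
cycle 1: W0.I1
cycle 2: W0.I2
cycle 3: W1.I0
cycle 4: idle
cycle 5: idle
cycle 6: W0.I3
cycle 7: W0.I4
cycle 8: W0.I5
cycle 9: W0.I6
cycle 10: W1.I1
cycle 11: W1.I2

Answer: 12 cycles, utilization 5/6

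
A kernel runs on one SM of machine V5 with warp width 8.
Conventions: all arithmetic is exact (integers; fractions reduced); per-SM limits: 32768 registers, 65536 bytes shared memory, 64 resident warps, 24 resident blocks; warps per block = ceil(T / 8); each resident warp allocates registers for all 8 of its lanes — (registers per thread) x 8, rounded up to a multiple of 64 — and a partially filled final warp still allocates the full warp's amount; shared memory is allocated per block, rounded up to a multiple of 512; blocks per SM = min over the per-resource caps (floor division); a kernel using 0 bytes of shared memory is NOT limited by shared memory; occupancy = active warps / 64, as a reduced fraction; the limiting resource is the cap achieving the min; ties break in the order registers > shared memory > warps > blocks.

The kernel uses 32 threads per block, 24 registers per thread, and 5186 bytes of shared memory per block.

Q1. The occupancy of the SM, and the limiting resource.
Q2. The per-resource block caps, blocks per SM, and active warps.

Answer: occupancy 11/16, limited by shared memory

registers: 42 blocks
shared memory: 11 blocks
warps: 16 blocks
blocks: 24 blocks

Answer: 11 blocks, 44 active warps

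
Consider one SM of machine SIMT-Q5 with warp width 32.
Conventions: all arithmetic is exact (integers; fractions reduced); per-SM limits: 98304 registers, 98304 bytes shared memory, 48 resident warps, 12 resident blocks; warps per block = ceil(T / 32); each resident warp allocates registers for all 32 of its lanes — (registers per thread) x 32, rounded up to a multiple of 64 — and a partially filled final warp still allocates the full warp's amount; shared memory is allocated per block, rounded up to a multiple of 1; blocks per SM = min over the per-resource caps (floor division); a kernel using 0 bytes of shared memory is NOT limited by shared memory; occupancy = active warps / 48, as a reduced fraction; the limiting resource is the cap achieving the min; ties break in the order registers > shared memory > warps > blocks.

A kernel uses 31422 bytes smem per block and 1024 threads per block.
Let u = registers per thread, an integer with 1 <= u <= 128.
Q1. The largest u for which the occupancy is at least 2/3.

Answer: u = 96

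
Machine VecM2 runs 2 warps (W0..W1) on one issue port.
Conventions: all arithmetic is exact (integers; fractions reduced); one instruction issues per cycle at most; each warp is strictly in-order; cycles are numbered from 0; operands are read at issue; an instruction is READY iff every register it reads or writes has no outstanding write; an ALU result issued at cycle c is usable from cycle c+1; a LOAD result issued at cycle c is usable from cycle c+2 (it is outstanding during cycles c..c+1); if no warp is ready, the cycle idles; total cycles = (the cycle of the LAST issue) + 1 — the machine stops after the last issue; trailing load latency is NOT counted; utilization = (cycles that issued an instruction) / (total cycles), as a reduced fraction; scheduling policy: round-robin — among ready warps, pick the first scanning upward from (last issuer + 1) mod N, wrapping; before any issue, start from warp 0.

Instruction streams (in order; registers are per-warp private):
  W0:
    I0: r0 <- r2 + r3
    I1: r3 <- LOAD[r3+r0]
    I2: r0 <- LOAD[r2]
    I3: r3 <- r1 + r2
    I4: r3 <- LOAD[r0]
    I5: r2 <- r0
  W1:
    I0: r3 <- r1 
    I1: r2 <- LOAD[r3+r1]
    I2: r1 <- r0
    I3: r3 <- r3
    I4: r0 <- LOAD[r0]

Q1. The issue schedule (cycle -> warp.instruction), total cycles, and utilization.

cycle 0: W0.I0
cycle 1: W1.I0
cycle 2: W0.I1
cycle 3: W1.I1
cycle 4: W0.I2
cycle 5: W1.I2
cycle 6: W0.I3
cycle 7: W1.I3
cycle 8: W0.I4
cycle 9: W1.I4
cycle 10: W0.I5

Answer: 11 cycles, utilization 1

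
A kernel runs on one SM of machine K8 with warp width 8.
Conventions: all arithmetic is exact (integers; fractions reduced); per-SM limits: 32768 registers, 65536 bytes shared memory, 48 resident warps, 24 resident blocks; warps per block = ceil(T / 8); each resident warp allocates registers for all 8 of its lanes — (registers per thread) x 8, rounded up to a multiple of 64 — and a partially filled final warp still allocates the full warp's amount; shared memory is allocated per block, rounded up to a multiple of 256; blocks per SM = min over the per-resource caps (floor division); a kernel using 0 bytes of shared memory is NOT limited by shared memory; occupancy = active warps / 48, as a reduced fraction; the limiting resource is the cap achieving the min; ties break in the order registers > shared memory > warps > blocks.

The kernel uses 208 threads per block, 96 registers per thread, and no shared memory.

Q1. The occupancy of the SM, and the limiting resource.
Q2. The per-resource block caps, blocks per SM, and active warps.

Answer: occupancy 13/24, limited by registers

registers: 1 block
shared memory: no limit (kernel uses none)
warps: 1 block
blocks: 24 blocks

Answer: 1 block, 26 active warps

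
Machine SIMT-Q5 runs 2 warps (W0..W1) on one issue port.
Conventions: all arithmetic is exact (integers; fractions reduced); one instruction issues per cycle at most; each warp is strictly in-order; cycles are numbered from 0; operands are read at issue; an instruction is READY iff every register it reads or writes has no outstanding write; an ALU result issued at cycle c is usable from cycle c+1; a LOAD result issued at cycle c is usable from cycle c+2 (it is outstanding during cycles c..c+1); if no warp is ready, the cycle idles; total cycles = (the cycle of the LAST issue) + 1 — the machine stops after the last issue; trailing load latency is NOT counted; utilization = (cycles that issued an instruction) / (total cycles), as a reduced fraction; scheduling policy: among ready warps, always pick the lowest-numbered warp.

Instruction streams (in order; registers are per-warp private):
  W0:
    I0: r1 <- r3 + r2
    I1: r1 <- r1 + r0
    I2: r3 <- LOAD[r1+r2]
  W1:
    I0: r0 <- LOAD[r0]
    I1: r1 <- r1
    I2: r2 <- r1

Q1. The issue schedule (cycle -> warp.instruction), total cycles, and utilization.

cycle 0: W0.I0
cycle 1: W0.I1
cycle 2: W0.I2
cycle 3: W1.I0
cycle 4: W1.I1
cycle 5: W1.I2

Answer: 6 cycles, utilization 1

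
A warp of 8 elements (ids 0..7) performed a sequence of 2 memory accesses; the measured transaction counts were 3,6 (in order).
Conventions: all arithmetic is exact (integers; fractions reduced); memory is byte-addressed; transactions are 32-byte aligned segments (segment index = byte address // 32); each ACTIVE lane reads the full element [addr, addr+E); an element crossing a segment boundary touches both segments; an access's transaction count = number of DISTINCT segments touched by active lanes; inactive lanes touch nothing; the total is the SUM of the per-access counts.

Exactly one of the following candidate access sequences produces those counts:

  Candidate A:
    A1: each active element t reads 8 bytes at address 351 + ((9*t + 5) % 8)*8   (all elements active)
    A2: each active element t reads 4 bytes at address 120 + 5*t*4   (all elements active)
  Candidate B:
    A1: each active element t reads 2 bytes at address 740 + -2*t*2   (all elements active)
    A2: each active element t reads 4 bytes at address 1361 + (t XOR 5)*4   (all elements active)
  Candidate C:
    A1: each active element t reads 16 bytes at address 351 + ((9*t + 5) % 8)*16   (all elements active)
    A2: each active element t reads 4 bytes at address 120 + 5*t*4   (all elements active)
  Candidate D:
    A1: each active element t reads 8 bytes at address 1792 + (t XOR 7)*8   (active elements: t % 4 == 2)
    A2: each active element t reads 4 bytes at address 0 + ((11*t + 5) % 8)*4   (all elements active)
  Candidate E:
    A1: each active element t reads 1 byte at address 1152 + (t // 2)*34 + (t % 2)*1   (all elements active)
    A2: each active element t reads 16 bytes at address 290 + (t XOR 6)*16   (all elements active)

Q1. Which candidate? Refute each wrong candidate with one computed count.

B: A1 gives 2 transactions, not 3
C: A1 gives 5 transactions, not 3
D: A1 gives 2 transactions, not 3
E: A1 gives 4 transactions, not 3
A: all counts match (3,6)

Answer: A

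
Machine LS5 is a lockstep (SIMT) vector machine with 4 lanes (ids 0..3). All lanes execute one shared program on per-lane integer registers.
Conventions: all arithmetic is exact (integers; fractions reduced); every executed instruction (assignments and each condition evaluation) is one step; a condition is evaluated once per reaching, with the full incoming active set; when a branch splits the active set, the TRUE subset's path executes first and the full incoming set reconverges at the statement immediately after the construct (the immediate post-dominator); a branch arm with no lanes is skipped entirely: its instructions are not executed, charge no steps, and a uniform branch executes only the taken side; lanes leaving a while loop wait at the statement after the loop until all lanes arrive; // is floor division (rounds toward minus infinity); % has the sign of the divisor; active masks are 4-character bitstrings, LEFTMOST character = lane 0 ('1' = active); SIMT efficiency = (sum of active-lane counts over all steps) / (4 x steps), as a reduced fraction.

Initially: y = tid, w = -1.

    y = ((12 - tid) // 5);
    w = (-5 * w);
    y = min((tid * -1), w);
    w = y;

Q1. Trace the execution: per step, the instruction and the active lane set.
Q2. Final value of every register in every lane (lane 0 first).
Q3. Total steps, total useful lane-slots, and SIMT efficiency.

step 0: y <- ((12 - tid) // 5)       1111
step 1: w <- (-5 * w)                1111
step 2: y <- min((tid * -1), w)      1111
step 3: w <- y                       1111

Answer: 4 steps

y: 0,-1,-2,-3
w: 0,-1,-2,-3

steps = 4; useful = 16; efficiency = 16/16 = 1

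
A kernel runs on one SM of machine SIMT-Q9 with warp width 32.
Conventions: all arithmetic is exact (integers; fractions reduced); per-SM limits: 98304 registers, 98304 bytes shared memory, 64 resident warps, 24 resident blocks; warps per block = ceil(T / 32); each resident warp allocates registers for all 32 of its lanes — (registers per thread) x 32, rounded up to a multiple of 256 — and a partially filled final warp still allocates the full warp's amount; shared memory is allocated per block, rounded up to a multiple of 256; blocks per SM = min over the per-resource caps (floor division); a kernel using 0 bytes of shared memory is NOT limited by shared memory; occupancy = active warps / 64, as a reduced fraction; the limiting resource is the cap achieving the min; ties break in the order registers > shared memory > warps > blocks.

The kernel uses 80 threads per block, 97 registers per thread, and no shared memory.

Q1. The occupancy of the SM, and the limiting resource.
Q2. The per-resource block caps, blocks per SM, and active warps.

Answer: occupancy 27/64, limited by registers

registers: 9 blocks
shared memory: no limit (kernel uses none)
warps: 21 blocks
blocks: 24 blocks

Answer: 9 blocks, 27 active warps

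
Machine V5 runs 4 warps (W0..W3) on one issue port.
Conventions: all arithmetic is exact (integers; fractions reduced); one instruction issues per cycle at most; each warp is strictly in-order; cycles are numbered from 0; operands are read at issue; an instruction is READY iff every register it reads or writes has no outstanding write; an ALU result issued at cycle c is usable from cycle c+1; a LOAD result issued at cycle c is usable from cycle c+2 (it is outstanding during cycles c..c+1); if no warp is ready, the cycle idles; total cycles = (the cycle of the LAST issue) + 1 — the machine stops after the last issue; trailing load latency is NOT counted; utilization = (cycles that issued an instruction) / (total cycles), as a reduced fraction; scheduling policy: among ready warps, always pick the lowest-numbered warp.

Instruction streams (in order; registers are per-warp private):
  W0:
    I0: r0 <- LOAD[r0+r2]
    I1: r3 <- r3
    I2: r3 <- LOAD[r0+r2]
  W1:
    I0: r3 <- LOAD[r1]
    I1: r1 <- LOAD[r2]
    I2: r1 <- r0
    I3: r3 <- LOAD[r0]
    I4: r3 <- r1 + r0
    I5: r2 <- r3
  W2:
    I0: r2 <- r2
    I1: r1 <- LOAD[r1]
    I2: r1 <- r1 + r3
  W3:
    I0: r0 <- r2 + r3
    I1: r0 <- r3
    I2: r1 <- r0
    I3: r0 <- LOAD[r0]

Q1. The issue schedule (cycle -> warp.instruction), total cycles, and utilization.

cycle 0: W0.I0
cycle 1: W0.I1
cycle 2: W0.I2
cycle 3: W1.I0
cycle 4: W1.I1
cycle 5: W2.I0
cycle 6: W1.I2
cycle 7: W1.I3
cycle 8: W2.I1
cycle 9: W1.I4
cycle 10: W1.I5
cycle 11: W2.I2
cycle 12: W3.I0
cycle 13: W3.I1
cycle 14: W3.I2
cycle 15: W3.I3

Answer: 16 cycles, utilization 1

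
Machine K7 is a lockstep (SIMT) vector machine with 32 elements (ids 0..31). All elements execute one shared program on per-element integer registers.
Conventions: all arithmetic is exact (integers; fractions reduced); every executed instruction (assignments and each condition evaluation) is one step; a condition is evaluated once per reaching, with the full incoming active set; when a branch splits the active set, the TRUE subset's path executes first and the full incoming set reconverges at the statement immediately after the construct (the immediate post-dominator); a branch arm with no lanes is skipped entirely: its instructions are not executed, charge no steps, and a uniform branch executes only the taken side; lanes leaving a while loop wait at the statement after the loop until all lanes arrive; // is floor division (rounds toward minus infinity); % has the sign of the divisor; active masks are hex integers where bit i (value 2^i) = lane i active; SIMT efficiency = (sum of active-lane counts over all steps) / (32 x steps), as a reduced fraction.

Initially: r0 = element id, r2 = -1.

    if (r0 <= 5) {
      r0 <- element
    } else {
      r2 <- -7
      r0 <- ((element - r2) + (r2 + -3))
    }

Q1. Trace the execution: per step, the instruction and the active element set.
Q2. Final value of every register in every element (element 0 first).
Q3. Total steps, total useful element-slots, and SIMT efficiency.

step 0: eval (r0 <= 5)               0xffffffff
step 1: r0 <- element                0x0000003f
step 2: r2 <- -7                     0xffffffc0
step 3: r0 <- ((element - r2) + (r2 + -3)) 0xffffffc0

Answer: 4 steps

r0: 0,1,2,3,4,5,3,4,5,6,7,8,9,10,11,12,13,14,15,16,17,18,19,20,21,22,23,24,25,26,27,28
r2: -1,-1,-1,-1,-1,-1,-7,-7,-7,-7,-7,-7,-7,-7,-7,-7,-7,-7,-7,-7,-7,-7,-7,-7,-7,-7,-7,-7,-7,-7,-7,-7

steps = 4; useful = 90; efficiency = 90/128 = 45/64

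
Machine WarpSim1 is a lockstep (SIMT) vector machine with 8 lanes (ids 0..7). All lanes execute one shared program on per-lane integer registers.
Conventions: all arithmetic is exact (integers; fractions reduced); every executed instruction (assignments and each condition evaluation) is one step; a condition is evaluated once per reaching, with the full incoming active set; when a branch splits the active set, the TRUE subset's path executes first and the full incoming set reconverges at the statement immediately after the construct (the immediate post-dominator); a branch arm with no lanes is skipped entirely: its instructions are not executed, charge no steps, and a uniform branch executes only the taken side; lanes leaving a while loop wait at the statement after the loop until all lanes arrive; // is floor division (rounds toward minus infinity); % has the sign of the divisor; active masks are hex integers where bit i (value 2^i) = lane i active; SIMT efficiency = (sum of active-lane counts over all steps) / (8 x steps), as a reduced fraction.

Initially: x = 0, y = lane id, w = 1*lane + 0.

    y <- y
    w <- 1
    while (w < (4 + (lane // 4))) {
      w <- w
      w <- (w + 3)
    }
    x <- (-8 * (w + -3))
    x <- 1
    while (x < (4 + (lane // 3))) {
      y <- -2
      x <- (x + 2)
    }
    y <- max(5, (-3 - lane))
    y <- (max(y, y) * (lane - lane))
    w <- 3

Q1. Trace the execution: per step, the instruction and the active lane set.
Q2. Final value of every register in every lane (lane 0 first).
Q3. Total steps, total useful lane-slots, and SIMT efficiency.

step 0: y <- y                       0xff
step 1: w <- 1                       0xff
step 2: eval (w < (4 + (lane // 4))) 0xff
step 3: w <- w                       0xff
step 4: w <- (w + 3)                 0xff
step 5: eval (w < (4 + (lane // 4))) 0xff
step 6: w <- w                       0xf0
step 7: w <- (w + 3)                 0xf0
step 8: eval (w < (4 + (lane // 4))) 0xf0
step 9: x <- (-8 * (w + -3))         0xff
step 10: x <- 1                       0xff
step 11: eval (x < (4 + (lane // 3))) 0xff
step 12: y <- -2                      0xff
step 13: x <- (x + 2)                 0xff
step 14: eval (x < (4 + (lane // 3))) 0xff
step 15: y <- -2                      0xff
step 16: x <- (x + 2)                 0xff
step 17: eval (x < (4 + (lane // 3))) 0xff
step 18: y <- -2                      0xc0
step 19: x <- (x + 2)                 0xc0
step 20: eval (x < (4 + (lane // 3))) 0xc0
step 21: y <- max(5, (-3 - lane))     0xff
step 22: y <- (max(y, y) * (lane - lane)) 0xff
step 23: w <- 3                       0xff

Answer: 24 steps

x: 5,5,5,5,5,5,7,7
y: 0,0,0,0,0,0,0,0
w: 3,3,3,3,3,3,3,3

steps = 24; useful = 162; efficiency = 162/192 = 27/32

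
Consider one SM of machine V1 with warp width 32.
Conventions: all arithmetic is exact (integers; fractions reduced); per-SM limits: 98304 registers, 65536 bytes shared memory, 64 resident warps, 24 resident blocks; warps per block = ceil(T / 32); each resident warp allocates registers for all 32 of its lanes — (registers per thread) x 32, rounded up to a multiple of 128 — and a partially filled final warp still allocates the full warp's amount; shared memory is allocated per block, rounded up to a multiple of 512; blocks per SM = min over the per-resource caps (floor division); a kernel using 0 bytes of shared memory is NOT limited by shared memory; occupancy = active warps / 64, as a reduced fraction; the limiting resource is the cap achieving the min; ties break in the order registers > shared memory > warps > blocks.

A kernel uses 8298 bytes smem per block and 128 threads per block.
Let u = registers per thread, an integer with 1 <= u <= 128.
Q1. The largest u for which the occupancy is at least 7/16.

Answer: u = 108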